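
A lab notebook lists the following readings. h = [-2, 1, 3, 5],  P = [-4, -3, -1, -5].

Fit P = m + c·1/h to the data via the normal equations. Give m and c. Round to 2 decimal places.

Entries of XᵀX: Σ1 = 4, Σ1/h = 31/30, Σ1/h·1/h = 1261/900.
Moment sums: ΣP = -13, Σ1/h·P = -7/3.
Determinant 4·(1261/900) − (31/30)² = 1361/300.
m = ((-13)·(1261/900) − (31/30)·(-7/3))/(1361/300) = -4741/1361; c = (4·(-7/3) − (31/30)·(-13))/(1361/300) = 1230/1361.

m = -3.48, c = 0.90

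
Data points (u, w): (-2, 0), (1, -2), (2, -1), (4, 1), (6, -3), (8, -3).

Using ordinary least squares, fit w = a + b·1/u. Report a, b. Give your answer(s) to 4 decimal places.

a = -1.1062, b = -0.8840

Compute the Gram sums: Σ1 = 6, Σ1/u = 37/24, Σ1/u·1/u = 925/576.
And Σw = -8, Σ1/u·w = -25/8.
Normal equations: [[6, 37/24]; [37/24, 925/576]]·[a, b]ᵀ = [-8, -25/8]ᵀ.
Determinant 6·(925/576) − (37/24)² = 4181/576.
a = ((-8)·(925/576) − (37/24)·(-25/8))/(4181/576) = -125/113; b = (6·(-25/8) − (37/24)·(-8))/(4181/576) = -3696/4181.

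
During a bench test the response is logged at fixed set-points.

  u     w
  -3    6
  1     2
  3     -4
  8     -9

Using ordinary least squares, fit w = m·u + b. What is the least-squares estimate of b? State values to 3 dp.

From the data, Σu·u = 83, Σu = 9, Σ1 = 4.
And Σu·w = -100, Σw = -5.
So XᵀX·[m, b]ᵀ = Xᵀw: [[83, 9]; [9, 4]]·[m, b]ᵀ = [-100, -5]ᵀ.
Eliminating b: 4·(row 1) − 9·(row 2) gives 251·m = 4·(-100) − 9·(-5) = -355, so m = -355/251.
Then b = ((-5) − 9·(-355/251))/4 = 485/251.

b = 1.932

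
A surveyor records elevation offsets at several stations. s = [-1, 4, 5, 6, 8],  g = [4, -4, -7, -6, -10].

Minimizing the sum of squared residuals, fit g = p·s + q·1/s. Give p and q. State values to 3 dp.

Compute the Gram sums: Σs·s = 142, Σs·1/s = 5, Σ1/s·1/s = 16501/14400.
Right-hand side: Σs·g = -171, Σ1/s·g = -173/20.
Normal equations: [[142, 5]; [5, 16501/14400]]·[p, q]ᵀ = [-171, -173/20]ᵀ.
Determinant 142·(16501/14400) − 5² = 991571/7200.
p = ((-171)·(16501/14400) − 5·(-173/20))/(991571/7200) = -2198871/1983142; q = (142·(-173/20) − 5·(-171))/(991571/7200) = -2687760/991571.

p = -1.109, q = -2.711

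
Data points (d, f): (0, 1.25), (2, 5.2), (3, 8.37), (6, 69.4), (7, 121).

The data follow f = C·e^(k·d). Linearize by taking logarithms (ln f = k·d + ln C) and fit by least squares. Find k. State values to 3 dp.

Linearized form: ln f = k·d + ln C. From the 5 transformed points,
XᵀX = [[98.0000, 18.0000]; [18.0000, 5]], rhs = [68.6811, 13.0321]ᵀ  (here Σd = 18.0000, Σ(d)² = 98.0000, Σln f = 13.0321, Σd·ln f = 68.6811).
Δ = 98.0000·5 − (18.0000)² = 166.0000; k = (68.6811·5 − 18.0000·13.0321)/166.0000 = 0.65559, ln C = (98.0000·13.0321 − 18.0000·68.6811)/166.0000 = 0.24632.

k = 0.656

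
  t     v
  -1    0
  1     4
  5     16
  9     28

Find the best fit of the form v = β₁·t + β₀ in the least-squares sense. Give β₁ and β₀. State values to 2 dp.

Setting ∂/∂β₁ … = 0 gives: 108·β₁ + 14·β₀ = 336;  14·β₁ + 4·β₀ = 48.
(Σt·t = 108, Σt = 14, Σ1 = 4, Σt·v = 336, Σv = 48.)
det = 108·4 − 14² = 236.
β₁ = (336·4 − 14·48)/236 = 168/59; β₀ = (108·48 − 14·336)/236 = 120/59.

β₁ = 2.85, β₀ = 2.03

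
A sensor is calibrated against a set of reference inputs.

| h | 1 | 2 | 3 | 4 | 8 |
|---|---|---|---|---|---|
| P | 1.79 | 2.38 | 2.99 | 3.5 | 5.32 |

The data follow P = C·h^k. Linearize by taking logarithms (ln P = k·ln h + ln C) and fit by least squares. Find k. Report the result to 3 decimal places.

Linearized form: ln P = k·ln h + ln C. From the 5 transformed points,
Σln h = 5.2575, Σ(ln h)² = 7.9333, Σln P = 5.4688, Σln h·ln P = 7.0167.
Normal system: [[7.9333, 5.2575]; [5.2575, 5]]·[k, ln C]ᵀ = [7.0167, 5.4688]ᵀ.
Slope k = (n·Σln h·ln P − Σln h·Σln P)/(n·Σ(ln h)² − (Σln h)²) = (5·7.0167 − 5.2575·5.4688)/12.0252 = 0.52651; ln C = (Σln P − k·Σln h)/n = 0.54014.

k = 0.527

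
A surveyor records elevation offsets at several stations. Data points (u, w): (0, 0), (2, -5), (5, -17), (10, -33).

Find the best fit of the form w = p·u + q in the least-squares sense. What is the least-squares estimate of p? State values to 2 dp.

Entries of AᵀA: Σu·u = 129, Σu = 17, Σ1 = 4.
For Aᵀw: Σu·w = -425, Σw = -55.
So AᵀA·[p, q]ᵀ = Aᵀw: [[129, 17]; [17, 4]]·[p, q]ᵀ = [-425, -55]ᵀ.
Eliminating q: 4·(row 1) − 17·(row 2) gives 227·p = 4·(-425) − 17·(-55) = -765, so p = -765/227.
Then q = ((-55) − 17·(-765/227))/4 = 130/227.

p = -3.37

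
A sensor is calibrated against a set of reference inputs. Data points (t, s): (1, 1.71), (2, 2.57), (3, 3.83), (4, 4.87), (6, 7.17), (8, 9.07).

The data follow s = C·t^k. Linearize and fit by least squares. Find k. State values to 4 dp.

With ln sᵢ as the transformed response and ln tᵢ as the regressor:
AᵀA = [[11.1437, 7.0493]; [7.0493, 6]], rhs = [12.4389, 8.5812]ᵀ  (here Σln t = 7.0493, Σ(ln t)² = 11.1437, Σln s = 8.5812, Σln t·ln s = 12.4389).
Solving (det = 17.1702): k = 0.82364, ln C = 0.46253.

k = 0.8236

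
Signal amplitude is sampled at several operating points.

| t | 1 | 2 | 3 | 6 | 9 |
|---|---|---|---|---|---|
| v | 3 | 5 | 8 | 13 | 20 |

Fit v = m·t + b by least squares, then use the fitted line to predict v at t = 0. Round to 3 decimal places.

v̂ = 1.047

XᵀX·[m, b]ᵀ = Xᵀv reads: 131·m + 21·b = 295;  21·m + 5·b = 49.
(Σt·t = 131, Σt = 21, Σ1 = 5, Σt·v = 295, Σv = 49.)
det = 131·5 − 21² = 214.
m = (295·5 − 21·49)/214 = 223/107; b = (131·49 − 21·295)/214 = 112/107.
At t = 0: v̂ = (223/107)·(0) + (112/107)·(1) = 112/107.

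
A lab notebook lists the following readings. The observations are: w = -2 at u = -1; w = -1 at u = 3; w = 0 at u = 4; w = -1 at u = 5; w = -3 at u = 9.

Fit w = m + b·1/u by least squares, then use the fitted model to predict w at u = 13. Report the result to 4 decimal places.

ŵ = -1.3210

MᵀM·[m, b]ᵀ = Mᵀw reads: 5·m + (-19/180)·b = -7;  (-19/180)·m + (39721/32400)·b = 17/15.
det = 5·(39721/32400) − (-19/180)² = 49561/8100.
m = ((-7)·(39721/32400) − (-19/180)·(17/15))/(49561/8100) = -274171/198244; b = (5·(17/15) − (-19/180)·(-7))/(49561/8100) = 39915/49561.
At u = 13: ŵ = (-274171/198244)·(1) + (39915/49561)·(1/13) = -3404563/2577172.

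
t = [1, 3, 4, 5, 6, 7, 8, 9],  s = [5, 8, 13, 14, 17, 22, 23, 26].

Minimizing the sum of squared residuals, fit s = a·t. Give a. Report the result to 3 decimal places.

a = 2.936

With design matrix M, MᵀM = [[281]] and Mᵀs = [825]ᵀ.
a = 825/281 = 2.93594.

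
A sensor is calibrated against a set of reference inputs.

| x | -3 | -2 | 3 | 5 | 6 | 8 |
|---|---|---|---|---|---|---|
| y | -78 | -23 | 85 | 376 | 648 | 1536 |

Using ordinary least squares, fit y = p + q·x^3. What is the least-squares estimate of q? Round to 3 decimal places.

q = 2.995

Setting ∂/∂p … = 0 gives: 6·p + 845·q = 2544;  845·p + 325947·q = 977985.
Eliminating q: 325947·(row 1) − 845·(row 2) gives 1241657·p = 325947·2544 − 845·977985 = 2811843, so p = 2811843/1241657.
Then q = (977985 − 845·(2811843/1241657))/325947 = 3718230/1241657.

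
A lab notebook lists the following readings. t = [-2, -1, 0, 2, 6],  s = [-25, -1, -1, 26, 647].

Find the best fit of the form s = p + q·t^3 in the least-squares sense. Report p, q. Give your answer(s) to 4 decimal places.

p = 0.4715, q = 2.9937

Forming MᵀM = [[5, 215]; [215, 46785]] and Mᵀs = [646, 140161]ᵀ gives MᵀM·[p, q]ᵀ = Mᵀs.
Eliminating q: 46785·(row 1) − 215·(row 2) gives 187700·p = 46785·646 − 215·140161 = 88495, so p = 17699/37540.
Then q = (140161 − 215·(17699/37540))/46785 = 112383/37540.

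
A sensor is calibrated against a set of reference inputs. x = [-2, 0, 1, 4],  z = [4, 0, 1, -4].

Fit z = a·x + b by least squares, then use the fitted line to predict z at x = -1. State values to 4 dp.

From the data, Σx·x = 21, Σx = 3, Σ1 = 4.
Right-hand side: Σx·z = -23, Σz = 1.
MᵀM·[a, b]ᵀ = Mᵀz becomes [[21, 3]; [3, 4]]·[a, b]ᵀ = [-23, 1]ᵀ.
det = 21·4 − 3² = 75.
a = ((-23)·4 − 3·1)/75 = -19/15; b = (21·1 − 3·(-23))/75 = 6/5.
At x = -1: ẑ = (-19/15)·(-1) + (6/5)·(1) = 37/15.

ẑ = 2.4667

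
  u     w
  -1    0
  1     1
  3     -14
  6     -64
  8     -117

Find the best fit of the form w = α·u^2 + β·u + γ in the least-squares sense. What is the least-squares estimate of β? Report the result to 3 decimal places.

Normal-equation sums: Σu^2·u^2 = 5475, Σu^2·u = 755, Σu^2 = 111, Σu·u = 111, Σu = 17, Σ1 = 5.
For Mᵀw: Σu^2·w = -9917, Σu·w = -1361, Σw = -194.
Normal equations: [[5475, 755, 111]; [755, 111, 17]; [111, 17, 5]]·[α, β, γ]ᵀ = [-9917, -1361, -194]ᵀ.
Inverting the 3×3 Gram matrix, [α, β, γ]ᵀ = [-84035/43982, 16591/43982, 51333/21991]ᵀ.

β = 0.377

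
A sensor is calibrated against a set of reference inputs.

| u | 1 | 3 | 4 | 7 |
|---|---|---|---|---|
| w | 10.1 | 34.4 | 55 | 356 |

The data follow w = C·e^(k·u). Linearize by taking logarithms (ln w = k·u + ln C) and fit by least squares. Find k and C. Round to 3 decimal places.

With ln wᵢ as the transformed response and uᵢ as the regressor:
Σu = 15.0000, Σ(u)² = 75.0000, Σln w = 15.7329, Σu·ln w = 70.0806.
Equations: 75.0000·k + 15.0000·ln C = 70.0806;  15.0000·k + 4·ln C = 15.7329.
Δ = 75.0000·4 − (15.0000)² = 75.0000; k = (70.0806·4 − 15.0000·15.7329)/75.0000 = 0.59106, ln C = (75.0000·15.7329 − 15.0000·70.0806)/75.0000 = 1.71675, so C = exp(1.71675) = 5.56638.

k = 0.591, C = 5.566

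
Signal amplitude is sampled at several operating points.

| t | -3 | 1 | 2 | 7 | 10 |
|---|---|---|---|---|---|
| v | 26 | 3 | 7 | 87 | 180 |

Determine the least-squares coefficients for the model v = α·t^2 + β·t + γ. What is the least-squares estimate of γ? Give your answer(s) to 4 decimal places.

γ = 3.0352

Forming AᵀA = [[12499, 1325, 163]; [1325, 163, 17]; [163, 17, 5]] and Aᵀv = [22528, 2348, 303]ᵀ gives AᵀA·[α, β, γ]ᵀ = Aᵀv.
Row-reducing yields α = 131267/67396, β = -117549/67396, γ = 51140/16849.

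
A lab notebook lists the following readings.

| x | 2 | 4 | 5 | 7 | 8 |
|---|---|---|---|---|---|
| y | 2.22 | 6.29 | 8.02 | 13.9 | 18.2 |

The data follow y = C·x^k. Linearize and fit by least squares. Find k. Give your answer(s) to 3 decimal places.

With ln yᵢ as the transformed response and ln xᵢ as the regressor:
Sums: Σln x = 7.7142, Σ(ln x)² = 13.1032, Σln y = 10.2517, Σln x·ln y = 17.6076.
Normal system: [[13.1032, 7.7142]; [7.7142, 5]]·[k, ln C]ᵀ = [17.6076, 10.2517]ᵀ.
Slope k = (n·Σln x·ln y − Σln x·Σln y)/(n·Σ(ln x)² − (Σln x)²) = (5·17.6076 − 7.7142·10.2517)/6.0066 = 1.49070; ln C = (Σln y − k·Σln x)/n = -0.24957.

k = 1.491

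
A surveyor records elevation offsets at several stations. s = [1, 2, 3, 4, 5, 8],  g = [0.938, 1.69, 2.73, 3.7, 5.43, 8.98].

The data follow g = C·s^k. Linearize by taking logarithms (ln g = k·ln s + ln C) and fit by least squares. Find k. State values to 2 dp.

Taking logs, ln g = k·ln s + ln C, so regress ln g on ln s.
AᵀA = [[10.5236, 6.8669]; [6.8669, 6]], rhs = [10.5682, 6.6603]ᵀ  (here Σln s = 6.8669, Σ(ln s)² = 10.5236, Σln g = 6.6603, Σln s·ln g = 10.5682).
Slope k = (n·Σln s·ln g − Σln s·Σln g)/(n·Σ(ln s)² − (Σln s)²) = (6·10.5682 − 6.8669·6.6603)/15.9867 = 1.10552; ln C = (Σln g − k·Σln s)/n = -0.15520.

k = 1.11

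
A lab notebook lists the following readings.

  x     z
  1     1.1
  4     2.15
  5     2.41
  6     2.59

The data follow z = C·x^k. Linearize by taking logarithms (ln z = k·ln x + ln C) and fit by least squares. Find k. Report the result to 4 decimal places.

Linearized form: ln z = k·ln x + ln C. From the 4 transformed points,
Σln x = 4.7875, Σ(ln x)² = 7.7225, Σln z = 2.6921, Σln x·ln z = 4.1820.
Equations: 7.7225·k + 4.7875·ln C = 4.1820;  4.7875·k + 4·ln C = 2.6921.
Solving (det = 7.9699): k = 0.48179, ln C = 0.09638.

k = 0.4818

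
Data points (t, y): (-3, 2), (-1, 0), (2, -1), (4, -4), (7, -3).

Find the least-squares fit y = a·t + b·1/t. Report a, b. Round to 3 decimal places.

Setting ∂/∂a … = 0 gives: 79·a + 5·b = -45;  5·a + (10189/7056)·b = -109/42.
(Σt·t = 79, Σt·1/t = 5, Σ1/t·1/t = 10189/7056, Σt·y = -45, Σ1/t·y = -109/42.)
Δ = 79·(10189/7056) − 5² = 628531/7056.
a = ((-45)·(10189/7056) − 5·(-109/42))/(628531/7056) = -366945/628531; b = (79·(-109/42) − 5·(-45))/(628531/7056) = 140952/628531.

a = -0.584, b = 0.224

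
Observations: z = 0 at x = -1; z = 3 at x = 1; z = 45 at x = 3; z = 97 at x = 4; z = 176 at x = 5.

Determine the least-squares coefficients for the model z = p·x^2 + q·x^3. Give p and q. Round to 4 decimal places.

p = 1.9615, q = 1.0176

AᵀA·[p, q]ᵀ = Aᵀz reads: 964·p + 4392·q = 6360;  4392·p + 20452·q = 29426.
Determinant 964·20452 − 4392² = 426064.
p = (6360·20452 − 4392·29426)/426064 = 52233/26629; q = (964·29426 − 4392·6360)/426064 = 54193/53258.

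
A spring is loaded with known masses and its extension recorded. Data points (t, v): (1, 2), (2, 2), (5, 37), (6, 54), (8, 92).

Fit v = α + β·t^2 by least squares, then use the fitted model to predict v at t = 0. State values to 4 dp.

v̂ = -0.8555

The normal equations are: 5·α + 130·β = 187;  130·α + 6034·β = 8767.
(Σ1 = 5, Σt^2 = 130, Σt^2·t^2 = 6034, Σv = 187, Σt^2·v = 8767.)
Δ = 5·6034 − 130² = 13270.
α = (187·6034 − 130·8767)/13270 = -5676/6635; β = (5·8767 − 130·187)/13270 = 3905/2654.
At t = 0: v̂ = (-5676/6635)·(1) + (3905/2654)·(0) = -5676/6635.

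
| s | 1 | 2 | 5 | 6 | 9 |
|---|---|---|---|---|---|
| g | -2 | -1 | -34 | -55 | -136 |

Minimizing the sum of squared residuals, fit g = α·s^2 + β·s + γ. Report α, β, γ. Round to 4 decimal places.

α = -2.1262, β = 4.3016, γ = -2.8776

Normal-equation sums: Σs^2·s^2 = 8499, Σs^2·s = 1079, Σs^2 = 147, Σs·s = 147, Σs = 23, Σ1 = 5.
And Σs^2·g = -13852, Σs·g = -1728, Σg = -228.
XᵀX·[α, β, γ]ᵀ = Xᵀg becomes [[8499, 1079, 147]; [1079, 147, 23]; [147, 23, 5]]·[α, β, γ]ᵀ = [-13852, -1728, -228]ᵀ.
Row-reducing yields α = -13093/6158, β = 26489/6158, γ = -8860/3079.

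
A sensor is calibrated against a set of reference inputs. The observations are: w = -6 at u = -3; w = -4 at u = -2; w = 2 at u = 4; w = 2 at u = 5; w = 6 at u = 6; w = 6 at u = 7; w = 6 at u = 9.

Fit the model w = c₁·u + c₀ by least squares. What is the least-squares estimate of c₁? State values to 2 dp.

c₁ = 1.06

The normal system XᵀX·[c₁, c₀]ᵀ = Xᵀw is [[220, 26]; [26, 7]]·[c₁, c₀]ᵀ = [176, 12]ᵀ.
Δ = 220·7 − 26² = 864.
c₁ = (176·7 − 26·12)/864 = 115/108; c₀ = (220·12 − 26·176)/864 = -121/54.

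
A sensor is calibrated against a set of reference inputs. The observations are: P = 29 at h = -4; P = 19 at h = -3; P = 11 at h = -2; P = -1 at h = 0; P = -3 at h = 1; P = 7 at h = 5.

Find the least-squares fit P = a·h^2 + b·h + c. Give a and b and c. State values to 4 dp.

The normal system AᵀA·[a, b, c]ᵀ = AᵀP is [[979, 27, 55]; [27, 55, -3]; [55, -3, 6]]·[a, b, c]ᵀ = [851, -163, 62]ᵀ.
Solving the 3×3 system (Gaussian elimination) gives a = 1339/1346, b = -4685/1346, c = -354/673.

a = 0.9948, b = -3.4807, c = -0.5260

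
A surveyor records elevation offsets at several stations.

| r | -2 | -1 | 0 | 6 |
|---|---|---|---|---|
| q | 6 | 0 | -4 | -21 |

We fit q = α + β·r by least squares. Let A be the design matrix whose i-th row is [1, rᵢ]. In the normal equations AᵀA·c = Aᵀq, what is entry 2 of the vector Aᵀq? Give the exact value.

Entry 2 ↔ basis r, so (Aᵀq)_{2} = Σᵢ (r)·qᵢ = (-2)·(6) + (-1)·(0) + (0)·(-4) + (6)·(-21) = -138.

-138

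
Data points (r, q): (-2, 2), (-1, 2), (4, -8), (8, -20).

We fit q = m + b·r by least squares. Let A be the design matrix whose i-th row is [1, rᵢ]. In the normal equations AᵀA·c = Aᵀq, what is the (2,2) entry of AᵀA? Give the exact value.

85

Row 2 ↔ basis r, column 2 ↔ basis r, so (AᵀA)_{2,2} = Σᵢ (r)·(r) = (-2)·(-2) + (-1)·(-1) + (4)·(4) + (8)·(8) = 85.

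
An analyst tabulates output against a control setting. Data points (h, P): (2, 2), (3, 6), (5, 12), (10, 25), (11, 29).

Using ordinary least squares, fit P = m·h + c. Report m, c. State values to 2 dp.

XᵀX·[m, c]ᵀ = XᵀP reads: 259·m + 31·c = 651;  31·m + 5·c = 74.
(Σh·h = 259, Σh = 31, Σ1 = 5, Σh·P = 651, ΣP = 74.)
det = 259·5 − 31² = 334.
m = (651·5 − 31·74)/334 = 961/334; c = (259·74 − 31·651)/334 = -1015/334.

m = 2.88, c = -3.04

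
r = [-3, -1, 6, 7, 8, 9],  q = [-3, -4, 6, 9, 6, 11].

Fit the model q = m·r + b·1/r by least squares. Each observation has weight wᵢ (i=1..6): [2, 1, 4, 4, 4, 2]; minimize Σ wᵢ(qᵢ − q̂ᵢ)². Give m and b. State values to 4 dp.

Forming AᵀWA = [[777, 17]; [17, 95393/63504]] and AᵀWq = [808, 1297/63]ᵀ gives AᵀWA·[m, b]ᵀ = AᵀWq.
det = 777·(95393/63504) − 17² = 2655605/3024.
m = (808·(95393/63504) − 17·(1297/63))/(2655605/3024) = 54852152/55767705; b = (777·(1297/63) − 17·808)/(2655605/3024) = 6835248/2655605.

m = 0.9836, b = 2.5739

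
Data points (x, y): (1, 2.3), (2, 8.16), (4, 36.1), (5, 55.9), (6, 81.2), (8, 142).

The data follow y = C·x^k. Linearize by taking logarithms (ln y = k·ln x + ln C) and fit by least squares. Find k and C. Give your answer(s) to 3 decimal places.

k = 2.005, C = 2.201

Let Y = ln y. Fitting Y = k·ln x + ln C by least squares:
Σln x = 7.5601, Σ(ln x)² = 12.5270, Σln y = 19.8948, Σln x·ln y = 31.0860.
Equations: 12.5270·k + 7.5601·ln C = 31.0860;  7.5601·k + 6·ln C = 19.8948.
Slope k = (n·Σln x·ln y − Σln x·Σln y)/(n·Σ(ln x)² − (Σln x)²) = (6·31.0860 − 7.5601·19.8948)/18.0074 = 2.00529; ln C = (Σln y − k·Σln x)/n = 0.78910, so C = exp(0.78910) = 2.20142.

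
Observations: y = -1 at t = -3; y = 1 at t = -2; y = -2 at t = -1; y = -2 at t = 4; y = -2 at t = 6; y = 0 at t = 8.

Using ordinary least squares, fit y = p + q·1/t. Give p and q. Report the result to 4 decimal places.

XᵀX·[p, q]ᵀ = Xᵀy reads: 6·p + (-31/24)·q = -6;  (-31/24)·p + (845/576)·q = 1.
Eliminating q: (845/576)·(row 1) − (-31/24)·(row 2) gives (4109/576)·p = (845/576)·(-6) − (-31/24)·1 = -721/96, so p = -618/587.
Then q = (1 − (-31/24)·(-618/587))/(845/576) = -144/587.

p = -1.0528, q = -0.2453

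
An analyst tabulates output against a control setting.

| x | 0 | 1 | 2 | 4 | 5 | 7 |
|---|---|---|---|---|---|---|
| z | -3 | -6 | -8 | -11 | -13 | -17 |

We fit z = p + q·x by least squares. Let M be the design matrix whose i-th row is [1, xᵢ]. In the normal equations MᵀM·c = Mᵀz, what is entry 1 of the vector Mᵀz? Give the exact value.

-58

Entry 1 ↔ basis 1, so (Mᵀz)_{1} = Σᵢ zᵢ = (1)·(-3) + (1)·(-6) + (1)·(-8) + (1)·(-11) + (1)·(-13) + (1)·(-17) = -58.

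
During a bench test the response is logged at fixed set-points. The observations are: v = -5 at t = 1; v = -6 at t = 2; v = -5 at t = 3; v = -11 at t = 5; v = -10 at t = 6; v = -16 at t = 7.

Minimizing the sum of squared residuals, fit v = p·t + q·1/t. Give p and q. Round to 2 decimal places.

p = -1.95, q = -2.84

The normal equations are: 124·p + 6·q = -259;  6·p + (31957/22050)·q = -1661/105.
Δ = 124·(31957/22050) − 6² = 1584434/11025.
p = ((-259)·(31957/22050) − 6·(-1661/105))/(1584434/11025) = -6184003/3168868; q = (124·(-1661/105) − 6·(-259))/(1584434/11025) = -2246685/792217.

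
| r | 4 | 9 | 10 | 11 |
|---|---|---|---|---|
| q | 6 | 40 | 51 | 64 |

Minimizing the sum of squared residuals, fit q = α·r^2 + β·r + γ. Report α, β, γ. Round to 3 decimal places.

The normal system XᵀX·[α, β, γ]ᵀ = Xᵀq is [[31458, 3124, 318]; [3124, 318, 34]; [318, 34, 4]]·[α, β, γ]ᵀ = [16180, 1598, 161]ᵀ.
Solving the 3×3 system (Gaussian elimination) gives α = 1415/1892, β = -5569/1892, γ = 10997/1892.

α = 0.748, β = -2.943, γ = 5.812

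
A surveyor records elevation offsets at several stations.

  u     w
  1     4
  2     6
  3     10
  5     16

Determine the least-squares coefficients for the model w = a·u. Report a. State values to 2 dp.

The normal equations are: 39·a = 126.
Hence a = 126 / 39 ≈ 3.23077.

a = 3.23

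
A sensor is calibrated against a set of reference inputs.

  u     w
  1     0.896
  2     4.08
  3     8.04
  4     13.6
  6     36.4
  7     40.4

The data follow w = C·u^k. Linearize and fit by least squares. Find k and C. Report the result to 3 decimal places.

k = 1.977, C = 0.937

With ln wᵢ as the transformed response and ln uᵢ as the regressor:
Over the data: Σln u = 6.9157, Σ(ln u)² = 10.6062, Σln w = 13.2842, Σln u·ln w = 20.5211.
Normal system: [[10.6062, 6.9157]; [6.9157, 6]]·[k, ln C]ᵀ = [20.5211, 13.2842]ᵀ.
Slope k = (n·Σln u·ln w − Σln u·Σln w)/(n·Σ(ln u)² − (Σln u)²) = (6·20.5211 − 6.9157·13.2842)/15.8099 = 1.97706; ln C = (Σln w − k·Σln u)/n = -0.06477, so C = exp(-0.06477) = 0.93728.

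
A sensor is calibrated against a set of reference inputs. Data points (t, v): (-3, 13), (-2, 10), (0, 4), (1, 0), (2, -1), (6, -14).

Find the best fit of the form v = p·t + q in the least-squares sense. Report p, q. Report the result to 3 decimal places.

Forming MᵀM = [[54, 4]; [4, 6]] and Mᵀv = [-145, 12]ᵀ gives MᵀM·[p, q]ᵀ = Mᵀv.
Determinant 54·6 − 4² = 308.
p = ((-145)·6 − 4·12)/308 = -459/154; q = (54·12 − 4·(-145))/308 = 307/77.

p = -2.981, q = 3.987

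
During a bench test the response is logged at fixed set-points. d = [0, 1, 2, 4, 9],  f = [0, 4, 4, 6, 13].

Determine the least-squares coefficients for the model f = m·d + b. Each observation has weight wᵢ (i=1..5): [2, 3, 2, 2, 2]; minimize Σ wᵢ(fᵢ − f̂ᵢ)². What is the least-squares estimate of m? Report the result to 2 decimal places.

Setting ∂/∂m … = 0 gives: 205·m + 33·b = 310;  33·m + 11·b = 58.
(Σwᵢ·d·d = 205, Σwᵢ·d = 33, Σwᵢ·1 = 11, Σwᵢ·d·f = 310, Σwᵢ·f = 58.)
Δ = 205·11 − 33² = 1166.
m = (310·11 − 33·58)/1166 = 68/53; b = (205·58 − 33·310)/1166 = 830/583.

m = 1.28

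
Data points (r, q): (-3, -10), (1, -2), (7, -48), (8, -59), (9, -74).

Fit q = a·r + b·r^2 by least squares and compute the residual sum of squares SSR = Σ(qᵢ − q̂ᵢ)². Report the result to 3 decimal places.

The normal system MᵀM·[a, b]ᵀ = Mᵀq is [[204, 1558]; [1558, 13140]]·[a, b]ᵀ = [-1446, -12214]ᵀ.
det = 204·13140 − 1558² = 253196.
a = ((-1446)·13140 − 1558·(-12214))/253196 = 7243/63299; b = (204·(-12214) − 1558·(-1446))/253196 = -59697/63299.
Residuals: -73988/63299, -74144/63299, -163900/63299, 28023/63299, 86144/63299; SSR = 727355/63299.

SSR = 11.491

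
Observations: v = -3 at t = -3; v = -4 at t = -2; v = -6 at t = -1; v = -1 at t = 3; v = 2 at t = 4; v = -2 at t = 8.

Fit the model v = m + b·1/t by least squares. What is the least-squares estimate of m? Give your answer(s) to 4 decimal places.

m = -1.4526

Entries of XᵀX: Σ1 = 6, Σ1/t = -9/8, Σ1/t·1/t = 893/576.
Right-hand side: Σv = -14, Σ1/t·v = 107/12.
So XᵀX·[m, b]ᵀ = Xᵀv: [[6, -9/8]; [-9/8, 893/576]]·[m, b]ᵀ = [-14, 107/12]ᵀ.
Determinant 6·(893/576) − (-9/8)² = 1543/192.
m = ((-14)·(893/576) − (-9/8)·(107/12))/(1543/192) = -6724/4629; b = (6·(107/12) − (-9/8)·(-14))/(1543/192) = 7248/1543.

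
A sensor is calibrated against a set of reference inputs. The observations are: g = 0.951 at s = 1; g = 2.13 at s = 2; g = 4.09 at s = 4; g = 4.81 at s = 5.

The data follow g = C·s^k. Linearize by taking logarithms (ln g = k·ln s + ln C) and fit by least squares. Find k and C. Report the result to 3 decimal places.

k = 1.010, C = 0.990

Taking logs, ln g = k·ln s + ln C, so regress ln g on ln s.
Σln s = 3.6889, Σ(ln s)² = 4.9926, Σln g = 3.6851, Σln s·ln g = 5.0047.
Equations: 4.9926·k + 3.6889·ln C = 5.0047;  3.6889·k + 4·ln C = 3.6851.
Δ = 4.9926·4 − (3.6889)² = 6.3624; k = (5.0047·4 − 3.6889·3.6851)/6.3624 = 1.00981, ln C = (4.9926·3.6851 − 3.6889·5.0047)/6.3624 = -0.00999, so C = exp(-0.00999) = 0.99006.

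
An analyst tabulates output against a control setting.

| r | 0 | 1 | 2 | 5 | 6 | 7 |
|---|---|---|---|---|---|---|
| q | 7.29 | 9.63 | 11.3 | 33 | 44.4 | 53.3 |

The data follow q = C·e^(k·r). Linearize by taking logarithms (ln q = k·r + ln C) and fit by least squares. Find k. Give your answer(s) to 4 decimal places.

Taking logs, ln q = k·r + ln C, so regress ln q on r.
Over the data: Σr = 21.0000, Σ(r)² = 115.0000, Σln q = 17.9419, Σr·ln q = 75.1880.
Normal system: [[115.0000, 21.0000]; [21.0000, 6]]·[k, ln C]ᵀ = [75.1880, 17.9419]ᵀ.
Δ = 115.0000·6 − (21.0000)² = 249.0000; k = (75.1880·6 − 21.0000·17.9419)/249.0000 = 0.29859, ln C = (115.0000·17.9419 − 21.0000·75.1880)/249.0000 = 1.94525.

k = 0.2986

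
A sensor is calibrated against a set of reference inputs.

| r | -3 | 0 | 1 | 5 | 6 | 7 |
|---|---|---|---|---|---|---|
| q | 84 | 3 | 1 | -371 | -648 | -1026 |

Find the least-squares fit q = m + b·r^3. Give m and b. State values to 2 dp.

m = 3.25, b = -3.00

From the data, Σ1 = 6, Σr^3 = 658, Σr^3·r^3 = 180660.
Right-hand side: Σq = -1957, Σr^3·q = -540528.
Determinant 6·180660 − 658² = 650996.
m = ((-1957)·180660 − 658·(-540528))/650996 = 528951/162749; b = (6·(-540528) − 658·(-1957))/650996 = -977731/325498.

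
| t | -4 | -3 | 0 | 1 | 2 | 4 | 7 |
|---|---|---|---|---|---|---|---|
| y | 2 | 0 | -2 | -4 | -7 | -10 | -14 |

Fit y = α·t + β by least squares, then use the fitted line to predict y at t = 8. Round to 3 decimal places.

ŷ = -15.261

Entries of XᵀX: Σt·t = 95, Σt = 7, Σ1 = 7.
And Σt·y = -164, Σy = -35.
XᵀX·[α, β]ᵀ = Xᵀy becomes [[95, 7]; [7, 7]]·[α, β]ᵀ = [-164, -35]ᵀ.
det = 95·7 − 7² = 616.
α = ((-164)·7 − 7·(-35))/616 = -129/88; β = (95·(-35) − 7·(-164))/616 = -311/88.
At t = 8: ŷ = (-129/88)·(8) + (-311/88)·(1) = -1343/88.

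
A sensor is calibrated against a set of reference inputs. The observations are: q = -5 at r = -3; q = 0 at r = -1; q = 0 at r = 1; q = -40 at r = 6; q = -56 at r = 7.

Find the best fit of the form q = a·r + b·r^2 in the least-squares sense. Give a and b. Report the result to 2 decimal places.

a = -1.03, b = -0.97

The normal equations are: 96·a + 532·b = -617;  532·a + 3780·b = -4229.
(Σr·r = 96, Σr·r^2 = 532, Σr^2·r^2 = 3780, Σr·q = -617, Σr^2·q = -4229.)
Eliminating b: 3780·(row 1) − 532·(row 2) gives 79856·a = 3780·(-617) − 532·(-4229) = -82432, so a = -32/31.
Then b = ((-4229) − 532·(-32/31))/3780 = -845/868.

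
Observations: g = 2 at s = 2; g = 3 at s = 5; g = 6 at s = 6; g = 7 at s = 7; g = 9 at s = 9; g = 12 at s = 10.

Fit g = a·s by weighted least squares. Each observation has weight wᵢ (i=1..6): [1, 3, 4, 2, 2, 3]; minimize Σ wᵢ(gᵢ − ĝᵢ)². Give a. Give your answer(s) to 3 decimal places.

Compute the Gram sums: Σwᵢ·s·s = 783.
Moment sums: Σwᵢ·s·g = 813.
Normal equations: [[783]]·[a]ᵀ = [813]ᵀ.
Hence a = 813 / 783 ≈ 1.03831.

a = 1.038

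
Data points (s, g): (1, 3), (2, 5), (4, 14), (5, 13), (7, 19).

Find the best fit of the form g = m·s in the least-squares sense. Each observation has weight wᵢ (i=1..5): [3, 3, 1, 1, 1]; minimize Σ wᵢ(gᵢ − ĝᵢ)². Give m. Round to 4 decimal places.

m = 2.7905

Compute the Gram sums: Σwᵢ·s·s = 105.
Moment sums: Σwᵢ·s·g = 293.
XᵀWX·[m]ᵀ = XᵀWg becomes [[105]]·[m]ᵀ = [293]ᵀ.
Hence m = 293 / 105 ≈ 2.79048.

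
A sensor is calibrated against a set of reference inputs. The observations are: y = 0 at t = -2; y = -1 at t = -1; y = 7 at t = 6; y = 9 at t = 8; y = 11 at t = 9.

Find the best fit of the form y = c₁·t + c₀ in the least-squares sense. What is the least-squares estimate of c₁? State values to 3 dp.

From the data, Σt·t = 186, Σt = 20, Σ1 = 5.
For Aᵀy: Σt·y = 214, Σy = 26.
Determinant 186·5 − 20² = 530.
c₁ = (214·5 − 20·26)/530 = 55/53; c₀ = (186·26 − 20·214)/530 = 278/265.

c₁ = 1.038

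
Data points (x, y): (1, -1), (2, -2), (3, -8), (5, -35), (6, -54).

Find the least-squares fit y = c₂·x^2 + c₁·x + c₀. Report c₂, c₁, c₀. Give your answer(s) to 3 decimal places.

c₂ = -2.321, c₁ = 5.536, c₀ = -4.000

The normal equations are: 2019·c₂ + 377·c₁ + 75·c₀ = -2900;  377·c₂ + 75·c₁ + 17·c₀ = -528;  75·c₂ + 17·c₁ + 5·c₀ = -100.
(Σx^2·x^2 = 2019, Σx^2·x = 377, Σx^2 = 75, Σx·x = 75, Σx = 17, Σ1 = 5, Σx^2·y = -2900, Σx·y = -528, Σy = -100.)
Solving the 3×3 system (Gaussian elimination) gives c₂ = -65/28, c₁ = 155/28, c₀ = -4.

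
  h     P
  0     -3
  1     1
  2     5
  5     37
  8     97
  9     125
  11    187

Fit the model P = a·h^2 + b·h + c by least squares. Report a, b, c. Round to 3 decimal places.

With design matrix M, MᵀM = [[25940, 2706, 296]; [2706, 296, 36]; [296, 36, 7]] and MᵀP = [39906, 4154, 449]ᵀ.
Inverting the 3×3 Gram matrix, [a, b, c]ᵀ = [236803/152081, 2351/152081, -270565/152081]ᵀ.

a = 1.557, b = 0.015, c = -1.779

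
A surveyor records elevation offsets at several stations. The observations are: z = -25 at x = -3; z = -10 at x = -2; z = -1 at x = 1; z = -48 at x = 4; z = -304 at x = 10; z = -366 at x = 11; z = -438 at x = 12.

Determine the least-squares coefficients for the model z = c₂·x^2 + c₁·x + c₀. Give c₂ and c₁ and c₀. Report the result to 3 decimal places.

c₂ = -3.032, c₁ = -0.202, c₀ = 1.768

From the data, Σx^2·x^2 = 45731, Σx^2·x = 4089, Σx^2 = 395, Σx·x = 395, Σx = 33, Σ1 = 7.
For Aᵀz: Σx^2·z = -138792, Σx·z = -12420, Σz = -1192.
So AᵀA·[c₂, c₁, c₀]ᵀ = Aᵀz: [[45731, 4089, 395]; [4089, 395, 33]; [395, 33, 7]]·[c₂, c₁, c₀]ᵀ = [-138792, -12420, -1192]ᵀ.
Inverting the 3×3 Gram matrix, [c₂, c₁, c₀]ᵀ = [-867221/286004, -57693/286004, 126407/71501]ᵀ.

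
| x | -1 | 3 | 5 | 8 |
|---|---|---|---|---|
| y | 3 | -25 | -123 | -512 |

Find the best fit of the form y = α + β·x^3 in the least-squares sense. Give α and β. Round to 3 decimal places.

AᵀA·[α, β]ᵀ = Aᵀy reads: 4·α + 663·β = -657;  663·α + 278499·β = -278197.
(Σ1 = 4, Σx^3 = 663, Σx^3·x^3 = 278499, Σy = -657, Σx^3·y = -278197.)
Δ = 4·278499 − 663² = 674427.
α = ((-657)·278499 − 663·(-278197))/674427 = 37712/17293; β = (4·(-278197) − 663·(-657))/674427 = -677197/674427.

α = 2.181, β = -1.004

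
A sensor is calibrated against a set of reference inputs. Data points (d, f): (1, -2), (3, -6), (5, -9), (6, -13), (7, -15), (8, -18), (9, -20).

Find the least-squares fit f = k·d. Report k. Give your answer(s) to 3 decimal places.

k = -2.158

Compute the Gram sums: Σd·d = 265.
And Σd·f = -572.
So MᵀM·[k]ᵀ = Mᵀf: [[265]]·[k]ᵀ = [-572]ᵀ.
Hence k = -572 / 265 ≈ -2.15849.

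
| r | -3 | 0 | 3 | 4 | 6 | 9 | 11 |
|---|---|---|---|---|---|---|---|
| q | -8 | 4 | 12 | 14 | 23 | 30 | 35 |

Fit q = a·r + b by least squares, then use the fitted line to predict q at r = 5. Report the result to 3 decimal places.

XᵀX·[a, b]ᵀ = Xᵀq reads: 272·a + 30·b = 909;  30·a + 7·b = 110.
det = 272·7 − 30² = 1004.
a = (909·7 − 30·110)/1004 = 3063/1004; b = (272·110 − 30·909)/1004 = 1325/502.
At r = 5: q̂ = (3063/1004)·(5) + (1325/502)·(1) = 17965/1004.

q̂ = 17.893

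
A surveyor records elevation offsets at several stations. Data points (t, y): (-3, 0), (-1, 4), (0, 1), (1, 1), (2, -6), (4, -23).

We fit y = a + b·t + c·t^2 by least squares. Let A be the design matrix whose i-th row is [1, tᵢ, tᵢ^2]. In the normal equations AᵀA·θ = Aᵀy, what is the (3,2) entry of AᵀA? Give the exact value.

Row 3 ↔ basis t^2, column 2 ↔ basis t, so (AᵀA)_{3,2} = Σᵢ (t^2)·(t) = (9)·(-3) + (1)·(-1) + (0)·(0) + (1)·(1) + (4)·(2) + (16)·(4) = 45.

45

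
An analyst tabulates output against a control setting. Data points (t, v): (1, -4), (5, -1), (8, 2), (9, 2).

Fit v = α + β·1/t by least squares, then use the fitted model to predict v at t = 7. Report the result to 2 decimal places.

v̂ = 1.07

Setting ∂/∂α … = 0 gives: 4·α + (517/360)·β = -1;  (517/360)·α + (138409/129600)·β = -671/180.
Δ = 4·(138409/129600) − (517/360)² = 95449/43200.
α = ((-1)·(138409/129600) − (517/360)·(-671/180))/(95449/43200) = 185135/95449; β = (4·(-671/180) − (517/360)·(-1))/(95449/43200) = -582120/95449.
At t = 7: v̂ = (185135/95449)·(1) + (-582120/95449)·(1/7) = 101975/95449.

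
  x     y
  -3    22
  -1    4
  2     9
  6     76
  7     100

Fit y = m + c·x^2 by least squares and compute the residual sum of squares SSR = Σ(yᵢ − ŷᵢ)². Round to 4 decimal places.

SSR = 6.8144

Setting ∂/∂m … = 0 gives: 5·m + 99·c = 211;  99·m + 3795·c = 7874.
Eliminating c: 3795·(row 1) − 99·(row 2) gives 9174·m = 3795·211 − 99·7874 = 21219, so m = 643/278.
Then c = (7874 − 99·(643/278))/3795 = 18481/9174.
Residuals: 2380/1529, -1502/4587, -12577/9174, 3563/3058, -4694/4587; SSR = 62515/9174.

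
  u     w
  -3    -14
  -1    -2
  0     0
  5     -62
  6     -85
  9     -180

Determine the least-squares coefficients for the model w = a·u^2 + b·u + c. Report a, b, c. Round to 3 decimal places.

a = -1.991, b = -1.956, c = -1.517

AᵀA·[a, b, c]ᵀ = Aᵀw reads: 8564·a + 1042·b + 152·c = -19318;  1042·a + 152·b + 16·c = -2396;  152·a + 16·b + 6·c = -343.
Inverting the 3×3 Gram matrix, [a, b, c]ᵀ = [-6082/3055, -1195/611, -9267/6110]ᵀ.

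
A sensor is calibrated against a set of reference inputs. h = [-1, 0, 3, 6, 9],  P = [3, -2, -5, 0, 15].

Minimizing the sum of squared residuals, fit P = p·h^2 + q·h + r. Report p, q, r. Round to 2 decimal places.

p = 0.53, q = -3.01, r = -1.13

Entries of XᵀX: Σh^2·h^2 = 7939, Σh^2·h = 971, Σh^2 = 127, Σh·h = 127, Σh = 17, Σ1 = 5.
For XᵀP: Σh^2·P = 1173, Σh·P = 117, ΣP = 11.
XᵀX·[p, q, r]ᵀ = XᵀP becomes [[7939, 971, 127]; [971, 127, 17]; [127, 17, 5]]·[p, q, r]ᵀ = [1173, 117, 11]ᵀ.
Inverting the 3×3 Gram matrix, [p, q, r]ᵀ = [7882/14757, -44441/14757, -5546/4919]ᵀ.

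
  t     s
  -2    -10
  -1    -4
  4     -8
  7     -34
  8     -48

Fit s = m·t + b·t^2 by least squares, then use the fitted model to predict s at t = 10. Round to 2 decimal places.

MᵀM·[m, b]ᵀ = Mᵀs reads: 134·m + 910·b = -630;  910·m + 6770·b = -4910.
(Σt·t = 134, Σt·t^2 = 910, Σt^2·t^2 = 6770, Σt·s = -630, Σt^2·s = -4910.)
Eliminating b: 6770·(row 1) − 910·(row 2) gives 79080·m = 6770·(-630) − 910·(-4910) = 203000, so m = 5075/1977.
Then b = ((-4910) − 910·(5075/1977))/6770 = -2116/1977.
At t = 10: ŝ = (5075/1977)·(10) + (-2116/1977)·(100) = -160850/1977.

ŝ = -81.36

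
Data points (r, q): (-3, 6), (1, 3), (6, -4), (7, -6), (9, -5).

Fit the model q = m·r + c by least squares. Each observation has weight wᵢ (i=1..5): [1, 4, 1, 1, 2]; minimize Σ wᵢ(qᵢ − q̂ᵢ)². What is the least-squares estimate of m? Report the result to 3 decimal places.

m = -1.059

Forming XᵀWX = [[260, 32]; [32, 9]] and XᵀWq = [-162, -2]ᵀ gives XᵀWX·[m, c]ᵀ = XᵀWq.
Determinant 260·9 − 32² = 1316.
m = ((-162)·9 − 32·(-2))/1316 = -697/658; c = (260·(-2) − 32·(-162))/1316 = 1166/329.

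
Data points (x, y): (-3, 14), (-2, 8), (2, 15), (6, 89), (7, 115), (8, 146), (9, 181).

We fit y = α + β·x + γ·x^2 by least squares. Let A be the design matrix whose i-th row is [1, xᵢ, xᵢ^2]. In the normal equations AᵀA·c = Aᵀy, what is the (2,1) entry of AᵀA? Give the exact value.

27

Row 2 ↔ basis x, column 1 ↔ basis 1, so (AᵀA)_{2,1} = Σᵢ x = (-3)·(1) + (-2)·(1) + (2)·(1) + (6)·(1) + (7)·(1) + (8)·(1) + (9)·(1) = 27.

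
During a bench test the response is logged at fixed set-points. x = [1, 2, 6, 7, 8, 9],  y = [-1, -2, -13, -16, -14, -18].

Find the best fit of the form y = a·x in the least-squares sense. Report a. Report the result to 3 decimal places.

a = -1.996

AᵀA·[a]ᵀ = Aᵀy reads: 235·a = -469.
a = (-469)/235 = -1.99574.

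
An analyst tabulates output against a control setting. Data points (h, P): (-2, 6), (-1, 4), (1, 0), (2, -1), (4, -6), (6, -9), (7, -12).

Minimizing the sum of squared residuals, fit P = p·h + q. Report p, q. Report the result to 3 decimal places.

Entries of AᵀA: Σh·h = 111, Σh = 17, Σ1 = 7.
Right-hand side: Σh·P = -180, ΣP = -18.
Δ = 111·7 − 17² = 488.
p = ((-180)·7 − 17·(-18))/488 = -477/244; q = (111·(-18) − 17·(-180))/488 = 531/244.

p = -1.955, q = 2.176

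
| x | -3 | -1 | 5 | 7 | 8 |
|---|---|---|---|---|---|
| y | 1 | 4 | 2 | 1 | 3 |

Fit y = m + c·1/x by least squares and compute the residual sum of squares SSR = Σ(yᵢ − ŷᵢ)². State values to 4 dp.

SSR = 4.5978

Compute the Gram sums: Σ1 = 5, Σ1/x = -727/840, Σ1/x·1/x = 837649/705600.
Moment sums: Σy = 11, Σ1/x·y = -2869/840.
AᵀA·[m, c]ᵀ = Aᵀy becomes [[5, -727/840]; [-727/840, 837649/705600]]·[m, c]ᵀ = [11, -2869/840]ᵀ.
Determinant 5·(837649/705600) − (-727/840)² = 914929/176400.
m = (11·(837649/705600) − (-727/840)·(-2869/840))/(914929/176400) = 1782094/914929; c = (5·(-2869/840) − (-727/840)·11)/(914929/176400) = -1333080/914929.
Residuals: -1311525/914929, 544542/914929, 314380/914929, -676725/914929, 1129328/914929; SSR = 4206662/914929.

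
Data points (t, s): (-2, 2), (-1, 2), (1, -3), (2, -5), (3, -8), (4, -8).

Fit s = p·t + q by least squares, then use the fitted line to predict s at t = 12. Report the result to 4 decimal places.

ŝ = -24.1925

The normal system XᵀX·[p, q]ᵀ = Xᵀs is [[35, 7]; [7, 6]]·[p, q]ᵀ = [-75, -20]ᵀ.
det = 35·6 − 7² = 161.
p = ((-75)·6 − 7·(-20))/161 = -310/161; q = (35·(-20) − 7·(-75))/161 = -25/23.
At t = 12: ŝ = (-310/161)·(12) + (-25/23)·(1) = -3895/161.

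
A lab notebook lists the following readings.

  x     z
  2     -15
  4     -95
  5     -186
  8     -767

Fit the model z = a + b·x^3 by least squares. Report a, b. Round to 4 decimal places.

a = -0.6133, b = -1.4958

AᵀA·[a, b]ᵀ = Aᵀz reads: 4·a + 709·b = -1063;  709·a + 281929·b = -422154.
(Σ1 = 4, Σx^3 = 709, Σx^3·x^3 = 281929, Σz = -1063, Σx^3·z = -422154.)
Eliminating b: 281929·(row 1) − 709·(row 2) gives 625035·a = 281929·(-1063) − 709·(-422154) = -383341, so a = -383341/625035.
Then b = ((-422154) − 709·(-383341/625035))/281929 = -934949/625035.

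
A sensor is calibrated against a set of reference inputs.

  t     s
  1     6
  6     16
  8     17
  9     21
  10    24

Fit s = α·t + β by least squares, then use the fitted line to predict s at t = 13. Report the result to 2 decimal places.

Compute the Gram sums: Σt·t = 282, Σt = 34, Σ1 = 5.
For Mᵀs: Σt·s = 667, Σs = 84.
So MᵀM·[α, β]ᵀ = Mᵀs: [[282, 34]; [34, 5]]·[α, β]ᵀ = [667, 84]ᵀ.
Eliminating β: 5·(row 1) − 34·(row 2) gives 254·α = 5·667 − 34·84 = 479, so α = 479/254.
Then β = (84 − 34·(479/254))/5 = 505/127.
At t = 13: ŝ = (479/254)·(13) + (505/127)·(1) = 7237/254.

ŝ = 28.49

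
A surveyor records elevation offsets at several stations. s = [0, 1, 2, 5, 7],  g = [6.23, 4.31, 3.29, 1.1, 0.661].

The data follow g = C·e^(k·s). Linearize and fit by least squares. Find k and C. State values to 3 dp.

With ln gᵢ as the transformed response and sᵢ as the regressor:
AᵀA = [[79.0000, 15.0000]; [15.0000, 5]], rhs = [1.4213, 4.1625]ᵀ  (here Σs = 15.0000, Σ(s)² = 79.0000, Σln g = 4.1625, Σs·ln g = 1.4213).
Solving (det = 170.0000): k = -0.32548, ln C = 1.80894, so C = exp(1.80894) = 6.10396.

k = -0.325, C = 6.104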